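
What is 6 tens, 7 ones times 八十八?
Convert 6 tens, 7 ones (place-value notation) → 6×10 + 7 = 67 (decimal)
Convert 八十八 (Chinese numeral) → 8×10 + 8 = 88 (decimal)
Compute 67 × 88 = 5896
5896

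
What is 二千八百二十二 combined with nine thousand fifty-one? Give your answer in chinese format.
Convert 二千八百二十二 (Chinese numeral) → 2×1000 + 8×100 + 2×10 + 2 = 2822 (decimal)
Convert nine thousand fifty-one (English words) → 9×1000 + 51 = 9051 (decimal)
Compute 2822 + 9051 = 11873
Convert 11873 (decimal) → 11873 = 1×10000 + 1×1000 + 8×100 + 7×10 + 3 → 一万一千八百七十三 (Chinese numeral)
一万一千八百七十三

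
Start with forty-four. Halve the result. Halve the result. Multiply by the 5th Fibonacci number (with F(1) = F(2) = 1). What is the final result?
Convert forty-four (English words) → 44 (decimal)
Start: 44
44 ÷ 2 = 22
22 ÷ 2 = 11
Convert the 5th Fibonacci number (with F(1) = F(2) = 1) (Fibonacci index) → 1, 1, 2, 3, 5 → 5 (decimal)
11 × 5 = 55
55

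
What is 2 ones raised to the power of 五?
Convert 2 ones (place-value notation) → 2 (decimal)
Convert 五 (Chinese numeral) → 5 (decimal)
Compute 2 ^ 5 = 32
32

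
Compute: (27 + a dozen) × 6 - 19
Convert a dozen (colloquial) → 12 (decimal)
Expression in decimal: (27 + 12) × 6 - 19
Parentheses first: 27 + 12 = 39
Multiply: 39 × 6 = 234
Subtract: 234 - 19 = 215
215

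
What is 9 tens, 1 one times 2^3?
Convert 9 tens, 1 one (place-value notation) → 9×10 + 1 = 91 (decimal)
Convert 2^3 (power) → 8 (decimal)
Compute 91 × 8 = 728
728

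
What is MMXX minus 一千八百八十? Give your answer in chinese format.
Convert MMXX (Roman numeral) → 1000 + 1000 + 10 + 10 = 2020 (decimal)
Convert 一千八百八十 (Chinese numeral) → 1×1000 + 8×100 + 8×10 = 1880 (decimal)
Compute 2020 - 1880 = 140
Convert 140 (decimal) → 140 = 1×100 + 4×10 → 一百四十 (Chinese numeral)
一百四十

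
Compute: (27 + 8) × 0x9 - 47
Convert 0x9 (hexadecimal) → 9 (decimal)
Expression in decimal: (27 + 8) × 9 - 47
Parentheses first: 27 + 8 = 35
Multiply: 35 × 9 = 315
Subtract: 315 - 47 = 268
268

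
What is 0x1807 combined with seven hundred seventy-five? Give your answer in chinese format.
Convert 0x1807 (hexadecimal) → 1×4096 + 8×256 + 7 = 6151 (decimal)
Convert seven hundred seventy-five (English words) → 7×100 + 75 = 775 (decimal)
Compute 6151 + 775 = 6926
Convert 6926 (decimal) → 6926 = 6×1000 + 9×100 + 2×10 + 6 → 六千九百二十六 (Chinese numeral)
六千九百二十六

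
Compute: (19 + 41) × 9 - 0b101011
Convert 0b101011 (binary) → 32 + 8 + 2 + 1 = 43 (decimal)
Expression in decimal: (19 + 41) × 9 - 43
Parentheses first: 19 + 41 = 60
Multiply: 60 × 9 = 540
Subtract: 540 - 43 = 497
497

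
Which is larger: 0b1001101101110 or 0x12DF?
Convert 0b1001101101110 (binary) → 4096 + 512 + 256 + 64 + 32 + 8 + 4 + 2 = 4974 (decimal)
Convert 0x12DF (hexadecimal) → 1×4096 + 2×256 + 13×16 + 15 = 4831 (decimal)
Compare 4974 vs 4831: larger = 4974
4974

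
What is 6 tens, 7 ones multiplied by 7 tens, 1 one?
Convert 6 tens, 7 ones (place-value notation) → 6×10 + 7 = 67 (decimal)
Convert 7 tens, 1 one (place-value notation) → 7×10 + 1 = 71 (decimal)
Compute 67 × 71 = 4757
4757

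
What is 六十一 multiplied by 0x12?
Convert 六十一 (Chinese numeral) → 6×10 + 1 = 61 (decimal)
Convert 0x12 (hexadecimal) → 1×16 + 2 = 18 (decimal)
Compute 61 × 18 = 1098
1098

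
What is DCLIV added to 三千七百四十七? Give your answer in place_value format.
Convert DCLIV (Roman numeral) → 500 + 100 + 50 + 4 = 654 (decimal)
Convert 三千七百四十七 (Chinese numeral) → 3×1000 + 7×100 + 4×10 + 7 = 3747 (decimal)
Compute 654 + 3747 = 4401
Convert 4401 (decimal) → 4401 = 4×1000 + 4×100 + 1 → 4 thousands, 4 hundreds, 1 one (place-value notation)
4 thousands, 4 hundreds, 1 one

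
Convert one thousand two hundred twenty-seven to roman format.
Convert one thousand two hundred twenty-seven (English words) → 1×1000 + 2×100 + 27 = 1227 (decimal)
Convert 1227 (decimal) → 1227 = 1000 + 100 + 100 + 10 + 10 + 5 + 1 + 1 → MCCXXVII (Roman numeral)
MCCXXVII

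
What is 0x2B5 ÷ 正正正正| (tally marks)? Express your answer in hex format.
Convert 0x2B5 (hexadecimal) → 2×256 + 11×16 + 5 = 693 (decimal)
Convert 正正正正| (tally marks) → 5 + 5 + 5 + 5 + 1 = 21 (decimal)
Compute 693 ÷ 21 = 33
Convert 33 (decimal) → 33 = 2×16 + 1 → 0x21 (hexadecimal)
0x21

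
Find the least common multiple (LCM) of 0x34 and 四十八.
Convert 0x34 (hexadecimal) → 3×16 + 4 = 52 (decimal)
Convert 四十八 (Chinese numeral) → 4×10 + 8 = 48 (decimal)
Compute lcm(52, 48) = 624
624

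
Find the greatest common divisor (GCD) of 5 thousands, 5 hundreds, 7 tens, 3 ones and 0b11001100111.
Convert 5 thousands, 5 hundreds, 7 tens, 3 ones (place-value notation) → 5×1000 + 5×100 + 7×10 + 3 = 5573 (decimal)
Convert 0b11001100111 (binary) → 1024 + 512 + 64 + 32 + 4 + 2 + 1 = 1639 (decimal)
Compute gcd(5573, 1639) = 1
1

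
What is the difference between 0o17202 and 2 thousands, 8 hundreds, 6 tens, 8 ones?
Convert 0o17202 (octal) → 1×4096 + 7×512 + 2×64 + 2 = 7810 (decimal)
Convert 2 thousands, 8 hundreds, 6 tens, 8 ones (place-value notation) → 2×1000 + 8×100 + 6×10 + 8 = 2868 (decimal)
Difference: |7810 - 2868| = 4942
4942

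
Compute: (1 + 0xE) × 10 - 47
Convert 0xE (hexadecimal) → 14 (decimal)
Expression in decimal: (1 + 14) × 10 - 47
Parentheses first: 1 + 14 = 15
Multiply: 15 × 10 = 150
Subtract: 150 - 47 = 103
103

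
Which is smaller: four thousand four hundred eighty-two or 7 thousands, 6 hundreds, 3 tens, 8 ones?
Convert four thousand four hundred eighty-two (English words) → 4×1000 + 4×100 + 82 = 4482 (decimal)
Convert 7 thousands, 6 hundreds, 3 tens, 8 ones (place-value notation) → 7×1000 + 6×100 + 3×10 + 8 = 7638 (decimal)
Compare 4482 vs 7638: smaller = 4482
4482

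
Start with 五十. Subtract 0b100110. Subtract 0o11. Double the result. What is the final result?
Convert 五十 (Chinese numeral) → 5×10 = 50 (decimal)
Start: 50
Convert 0b100110 (binary) → 32 + 4 + 2 = 38 (decimal)
50 - 38 = 12
Convert 0o11 (octal) → 1×8 + 1 = 9 (decimal)
12 - 9 = 3
3 × 2 = 6
6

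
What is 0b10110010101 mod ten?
Convert 0b10110010101 (binary) → 1024 + 256 + 128 + 16 + 4 + 1 = 1429 (decimal)
Convert ten (English words) → 10 (decimal)
Compute 1429 mod 10 = 9
9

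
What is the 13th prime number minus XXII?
The 13th prime number = 41
Convert XXII (Roman numeral) → 10 + 10 + 1 + 1 = 22 (decimal)
Compute 41 - 22 = 19
19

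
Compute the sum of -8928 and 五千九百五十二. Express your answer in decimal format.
Convert 五千九百五十二 (Chinese numeral) → 5×1000 + 9×100 + 5×10 + 2 = 5952 (decimal)
Compute -8928 + 5952 = -2976
-2976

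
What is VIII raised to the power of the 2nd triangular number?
Convert VIII (Roman numeral) → 5 + 1 + 1 + 1 = 8 (decimal)
Convert the 2nd triangular number (triangular index) → 2×3/2 = 3 (decimal)
Compute 8 ^ 3 = 512
512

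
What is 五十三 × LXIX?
Convert 五十三 (Chinese numeral) → 5×10 + 3 = 53 (decimal)
Convert LXIX (Roman numeral) → 50 + 10 + 9 = 69 (decimal)
Compute 53 × 69 = 3657
3657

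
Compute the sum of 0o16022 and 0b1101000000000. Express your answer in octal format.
Convert 0o16022 (octal) → 1×4096 + 6×512 + 2×8 + 2 = 7186 (decimal)
Convert 0b1101000000000 (binary) → 4096 + 2048 + 512 = 6656 (decimal)
Compute 7186 + 6656 = 13842
Convert 13842 (decimal) → 13842 = 3×4096 + 3×512 + 2×8 + 2 → 0o33022 (octal)
0o33022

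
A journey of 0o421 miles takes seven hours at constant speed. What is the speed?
Convert 0o421 (octal) → 4×64 + 2×8 + 1 = 273 (decimal)
Convert seven (English words) → 7 (decimal)
Compute 273 ÷ 7 = 39
39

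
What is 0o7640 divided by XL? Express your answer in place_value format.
Convert 0o7640 (octal) → 7×512 + 6×64 + 4×8 = 4000 (decimal)
Convert XL (Roman numeral) → 40 (decimal)
Compute 4000 ÷ 40 = 100
Convert 100 (decimal) → 100 = 1×100 → 1 hundred (place-value notation)
1 hundred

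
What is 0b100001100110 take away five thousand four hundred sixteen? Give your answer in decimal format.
Convert 0b100001100110 (binary) → 2048 + 64 + 32 + 4 + 2 = 2150 (decimal)
Convert five thousand four hundred sixteen (English words) → 5×1000 + 4×100 + 16 = 5416 (decimal)
Compute 2150 - 5416 = -3266
-3266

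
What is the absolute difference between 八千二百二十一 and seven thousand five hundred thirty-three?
Convert 八千二百二十一 (Chinese numeral) → 8×1000 + 2×100 + 2×10 + 1 = 8221 (decimal)
Convert seven thousand five hundred thirty-three (English words) → 7×1000 + 5×100 + 33 = 7533 (decimal)
Compute |8221 - 7533| = 688
688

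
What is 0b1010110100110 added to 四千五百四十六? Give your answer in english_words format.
Convert 0b1010110100110 (binary) → 4096 + 1024 + 256 + 128 + 32 + 4 + 2 = 5542 (decimal)
Convert 四千五百四十六 (Chinese numeral) → 4×1000 + 5×100 + 4×10 + 6 = 4546 (decimal)
Compute 5542 + 4546 = 10088
Convert 10088 (decimal) → 10088 = 10×1000 + 88 → ten thousand eighty-eight (English words)
ten thousand eighty-eight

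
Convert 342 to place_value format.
Convert 342 (decimal) → 342 = 3×100 + 4×10 + 2 → 3 hundreds, 4 tens, 2 ones (place-value notation)
3 hundreds, 4 tens, 2 ones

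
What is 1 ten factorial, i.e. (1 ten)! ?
Convert 1 ten (place-value notation) → 1×10 = 10 (decimal)
Compute 10! = 3628800
3628800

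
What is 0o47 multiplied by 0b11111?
Convert 0o47 (octal) → 4×8 + 7 = 39 (decimal)
Convert 0b11111 (binary) → 16 + 8 + 4 + 2 + 1 = 31 (decimal)
Compute 39 × 31 = 1209
1209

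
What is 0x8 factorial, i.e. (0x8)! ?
Convert 0x8 (hexadecimal) → 8 (decimal)
Compute 8! = 40320
40320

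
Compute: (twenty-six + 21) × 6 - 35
Convert twenty-six (English words) → 26 (decimal)
Expression in decimal: (26 + 21) × 6 - 35
Parentheses first: 26 + 21 = 47
Multiply: 47 × 6 = 282
Subtract: 282 - 35 = 247
247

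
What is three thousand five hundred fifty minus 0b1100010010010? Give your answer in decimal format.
Convert three thousand five hundred fifty (English words) → 3×1000 + 5×100 + 50 = 3550 (decimal)
Convert 0b1100010010010 (binary) → 4096 + 2048 + 128 + 16 + 2 = 6290 (decimal)
Compute 3550 - 6290 = -2740
-2740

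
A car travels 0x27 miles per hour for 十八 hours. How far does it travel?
Convert 0x27 (hexadecimal) → 2×16 + 7 = 39 (decimal)
Convert 十八 (Chinese numeral) → 1×10 + 8 = 18 (decimal)
Compute 39 × 18 = 702
702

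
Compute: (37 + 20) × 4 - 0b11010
Convert 0b11010 (binary) → 16 + 8 + 2 = 26 (decimal)
Expression in decimal: (37 + 20) × 4 - 26
Parentheses first: 37 + 20 = 57
Multiply: 57 × 4 = 228
Subtract: 228 - 26 = 202
202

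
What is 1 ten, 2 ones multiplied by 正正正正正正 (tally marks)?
Convert 1 ten, 2 ones (place-value notation) → 1×10 + 2 = 12 (decimal)
Convert 正正正正正正 (tally marks) → 5 + 5 + 5 + 5 + 5 + 5 = 30 (decimal)
Compute 12 × 30 = 360
360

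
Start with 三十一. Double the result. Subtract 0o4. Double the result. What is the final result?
Convert 三十一 (Chinese numeral) → 3×10 + 1 = 31 (decimal)
Start: 31
31 × 2 = 62
Convert 0o4 (octal) → 4 (decimal)
62 - 4 = 58
58 × 2 = 116
116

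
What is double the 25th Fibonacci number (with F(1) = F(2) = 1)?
The 25th Fibonacci number (with F(1) = F(2) = 1) = 75025
Compute 75025 × 2 = 150050
150050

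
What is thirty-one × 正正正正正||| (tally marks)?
Convert thirty-one (English words) → 31 (decimal)
Convert 正正正正正||| (tally marks) → 5 + 5 + 5 + 5 + 5 + 3 = 28 (decimal)
Compute 31 × 28 = 868
868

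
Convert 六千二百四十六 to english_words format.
Convert 六千二百四十六 (Chinese numeral) → 6×1000 + 2×100 + 4×10 + 6 = 6246 (decimal)
Convert 6246 (decimal) → 6246 = 6×1000 + 2×100 + 46 → six thousand two hundred forty-six (English words)
six thousand two hundred forty-six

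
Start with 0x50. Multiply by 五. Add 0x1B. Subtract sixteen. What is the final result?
Convert 0x50 (hexadecimal) → 5×16 = 80 (decimal)
Start: 80
Convert 五 (Chinese numeral) → 5 (decimal)
80 × 5 = 400
Convert 0x1B (hexadecimal) → 1×16 + 11 = 27 (decimal)
400 + 27 = 427
Convert sixteen (English words) → 16 (decimal)
427 - 16 = 411
411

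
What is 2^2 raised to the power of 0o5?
Convert 2^2 (power) → 4 (decimal)
Convert 0o5 (octal) → 5 (decimal)
Compute 4 ^ 5 = 1024
1024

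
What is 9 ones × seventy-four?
Convert 9 ones (place-value notation) → 9 (decimal)
Convert seventy-four (English words) → 74 (decimal)
Compute 9 × 74 = 666
666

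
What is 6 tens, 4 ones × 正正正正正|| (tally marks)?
Convert 6 tens, 4 ones (place-value notation) → 6×10 + 4 = 64 (decimal)
Convert 正正正正正|| (tally marks) → 5 + 5 + 5 + 5 + 5 + 2 = 27 (decimal)
Compute 64 × 27 = 1728
1728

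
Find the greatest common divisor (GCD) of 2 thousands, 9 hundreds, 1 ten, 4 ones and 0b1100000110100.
Convert 2 thousands, 9 hundreds, 1 ten, 4 ones (place-value notation) → 2×1000 + 9×100 + 1×10 + 4 = 2914 (decimal)
Convert 0b1100000110100 (binary) → 4096 + 2048 + 32 + 16 + 4 = 6196 (decimal)
Compute gcd(2914, 6196) = 2
2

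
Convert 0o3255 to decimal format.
Convert 0o3255 (octal) → 3×512 + 2×64 + 5×8 + 5 = 1709 (decimal)
1709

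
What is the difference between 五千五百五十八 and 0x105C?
Convert 五千五百五十八 (Chinese numeral) → 5×1000 + 5×100 + 5×10 + 8 = 5558 (decimal)
Convert 0x105C (hexadecimal) → 1×4096 + 5×16 + 12 = 4188 (decimal)
Difference: |5558 - 4188| = 1370
1370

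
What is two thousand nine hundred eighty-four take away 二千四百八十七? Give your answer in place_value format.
Convert two thousand nine hundred eighty-four (English words) → 2×1000 + 9×100 + 84 = 2984 (decimal)
Convert 二千四百八十七 (Chinese numeral) → 2×1000 + 4×100 + 8×10 + 7 = 2487 (decimal)
Compute 2984 - 2487 = 497
Convert 497 (decimal) → 497 = 4×100 + 9×10 + 7 → 4 hundreds, 9 tens, 7 ones (place-value notation)
4 hundreds, 9 tens, 7 ones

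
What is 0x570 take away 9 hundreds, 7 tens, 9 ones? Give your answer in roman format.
Convert 0x570 (hexadecimal) → 5×256 + 7×16 = 1392 (decimal)
Convert 9 hundreds, 7 tens, 9 ones (place-value notation) → 9×100 + 7×10 + 9 = 979 (decimal)
Compute 1392 - 979 = 413
Convert 413 (decimal) → 413 = 400 + 10 + 1 + 1 + 1 → CDXIII (Roman numeral)
CDXIII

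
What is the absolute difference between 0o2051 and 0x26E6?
Convert 0o2051 (octal) → 2×512 + 5×8 + 1 = 1065 (decimal)
Convert 0x26E6 (hexadecimal) → 2×4096 + 6×256 + 14×16 + 6 = 9958 (decimal)
Compute |1065 - 9958| = 8893
8893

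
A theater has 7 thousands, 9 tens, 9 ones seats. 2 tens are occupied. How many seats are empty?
Convert 7 thousands, 9 tens, 9 ones (place-value notation) → 7×1000 + 9×10 + 9 = 7099 (decimal)
Convert 2 tens (place-value notation) → 2×10 = 20 (decimal)
Compute 7099 - 20 = 7079
7079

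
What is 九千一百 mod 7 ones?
Convert 九千一百 (Chinese numeral) → 9×1000 + 1×100 = 9100 (decimal)
Convert 7 ones (place-value notation) → 7 (decimal)
Compute 9100 mod 7 = 0
0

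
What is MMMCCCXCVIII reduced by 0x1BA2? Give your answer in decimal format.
Convert MMMCCCXCVIII (Roman numeral) → 1000 + 1000 + 1000 + 100 + 100 + 100 + 90 + 5 + 1 + 1 + 1 = 3398 (decimal)
Convert 0x1BA2 (hexadecimal) → 1×4096 + 11×256 + 10×16 + 2 = 7074 (decimal)
Compute 3398 - 7074 = -3676
-3676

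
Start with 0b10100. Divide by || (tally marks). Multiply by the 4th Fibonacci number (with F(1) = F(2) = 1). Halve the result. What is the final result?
Convert 0b10100 (binary) → 16 + 4 = 20 (decimal)
Start: 20
Convert || (tally marks) → 2 (decimal)
20 ÷ 2 = 10
Convert the 4th Fibonacci number (with F(1) = F(2) = 1) (Fibonacci index) → 1, 1, 2, 3 → 3 (decimal)
10 × 3 = 30
30 ÷ 2 = 15
15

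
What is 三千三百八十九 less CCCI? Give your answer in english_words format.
Convert 三千三百八十九 (Chinese numeral) → 3×1000 + 3×100 + 8×10 + 9 = 3389 (decimal)
Convert CCCI (Roman numeral) → 100 + 100 + 100 + 1 = 301 (decimal)
Compute 3389 - 301 = 3088
Convert 3088 (decimal) → 3088 = 3×1000 + 88 → three thousand eighty-eight (English words)
three thousand eighty-eight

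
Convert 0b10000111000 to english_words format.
Convert 0b10000111000 (binary) → 1024 + 32 + 16 + 8 = 1080 (decimal)
Convert 1080 (decimal) → 1080 = 1×1000 + 80 → one thousand eighty (English words)
one thousand eighty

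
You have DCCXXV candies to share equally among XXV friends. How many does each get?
Convert DCCXXV (Roman numeral) → 500 + 100 + 100 + 10 + 10 + 5 = 725 (decimal)
Convert XXV (Roman numeral) → 10 + 10 + 5 = 25 (decimal)
Compute 725 ÷ 25 = 29
29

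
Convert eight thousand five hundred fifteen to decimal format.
Convert eight thousand five hundred fifteen (English words) → 8×1000 + 5×100 + 15 = 8515 (decimal)
8515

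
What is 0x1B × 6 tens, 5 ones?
Convert 0x1B (hexadecimal) → 1×16 + 11 = 27 (decimal)
Convert 6 tens, 5 ones (place-value notation) → 6×10 + 5 = 65 (decimal)
Compute 27 × 65 = 1755
1755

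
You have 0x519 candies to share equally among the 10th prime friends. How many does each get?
Convert 0x519 (hexadecimal) → 5×256 + 1×16 + 9 = 1305 (decimal)
Convert the 10th prime (prime index) → 29 (decimal)
Compute 1305 ÷ 29 = 45
45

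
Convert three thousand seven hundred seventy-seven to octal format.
Convert three thousand seven hundred seventy-seven (English words) → 3×1000 + 7×100 + 77 = 3777 (decimal)
Convert 3777 (decimal) → 3777 = 7×512 + 3×64 + 1 → 0o7301 (octal)
0o7301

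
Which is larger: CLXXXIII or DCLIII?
Convert CLXXXIII (Roman numeral) → 100 + 50 + 10 + 10 + 10 + 1 + 1 + 1 = 183 (decimal)
Convert DCLIII (Roman numeral) → 500 + 100 + 50 + 1 + 1 + 1 = 653 (decimal)
Compare 183 vs 653: larger = 653
653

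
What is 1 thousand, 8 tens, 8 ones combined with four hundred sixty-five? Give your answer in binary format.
Convert 1 thousand, 8 tens, 8 ones (place-value notation) → 1×1000 + 8×10 + 8 = 1088 (decimal)
Convert four hundred sixty-five (English words) → 4×100 + 65 = 465 (decimal)
Compute 1088 + 465 = 1553
Convert 1553 (decimal) → 1553 = 1024 + 512 + 16 + 1 → 0b11000010001 (binary)
0b11000010001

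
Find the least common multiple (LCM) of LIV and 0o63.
Convert LIV (Roman numeral) → 50 + 4 = 54 (decimal)
Convert 0o63 (octal) → 6×8 + 3 = 51 (decimal)
Compute lcm(54, 51) = 918
918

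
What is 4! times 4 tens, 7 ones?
Convert 4! (factorial) → 24 (decimal)
Convert 4 tens, 7 ones (place-value notation) → 4×10 + 7 = 47 (decimal)
Compute 24 × 47 = 1128
1128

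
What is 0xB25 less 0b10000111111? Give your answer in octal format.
Convert 0xB25 (hexadecimal) → 11×256 + 2×16 + 5 = 2853 (decimal)
Convert 0b10000111111 (binary) → 1024 + 32 + 16 + 8 + 4 + 2 + 1 = 1087 (decimal)
Compute 2853 - 1087 = 1766
Convert 1766 (decimal) → 1766 = 3×512 + 3×64 + 4×8 + 6 → 0o3346 (octal)
0o3346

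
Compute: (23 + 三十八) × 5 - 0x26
Convert 三十八 (Chinese numeral) → 3×10 + 8 = 38 (decimal)
Convert 0x26 (hexadecimal) → 2×16 + 6 = 38 (decimal)
Expression in decimal: (23 + 38) × 5 - 38
Parentheses first: 23 + 38 = 61
Multiply: 61 × 5 = 305
Subtract: 305 - 38 = 267
267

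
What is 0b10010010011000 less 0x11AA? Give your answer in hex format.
Convert 0b10010010011000 (binary) → 8192 + 1024 + 128 + 16 + 8 = 9368 (decimal)
Convert 0x11AA (hexadecimal) → 1×4096 + 1×256 + 10×16 + 10 = 4522 (decimal)
Compute 9368 - 4522 = 4846
Convert 4846 (decimal) → 4846 = 1×4096 + 2×256 + 14×16 + 14 → 0x12EE (hexadecimal)
0x12EE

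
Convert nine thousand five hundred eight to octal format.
Convert nine thousand five hundred eight (English words) → 9×1000 + 5×100 + 8 = 9508 (decimal)
Convert 9508 (decimal) → 9508 = 2×4096 + 2×512 + 4×64 + 4×8 + 4 → 0o22444 (octal)
0o22444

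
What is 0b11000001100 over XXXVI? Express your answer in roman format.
Convert 0b11000001100 (binary) → 1024 + 512 + 8 + 4 = 1548 (decimal)
Convert XXXVI (Roman numeral) → 10 + 10 + 10 + 5 + 1 = 36 (decimal)
Compute 1548 ÷ 36 = 43
Convert 43 (decimal) → 43 = 40 + 1 + 1 + 1 → XLIII (Roman numeral)
XLIII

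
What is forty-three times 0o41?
Convert forty-three (English words) → 43 (decimal)
Convert 0o41 (octal) → 4×8 + 1 = 33 (decimal)
Compute 43 × 33 = 1419
1419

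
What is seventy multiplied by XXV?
Convert seventy (English words) → 70 (decimal)
Convert XXV (Roman numeral) → 10 + 10 + 5 = 25 (decimal)
Compute 70 × 25 = 1750
1750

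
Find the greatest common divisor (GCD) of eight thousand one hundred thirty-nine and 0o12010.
Convert eight thousand one hundred thirty-nine (English words) → 8×1000 + 1×100 + 39 = 8139 (decimal)
Convert 0o12010 (octal) → 1×4096 + 2×512 + 1×8 = 5128 (decimal)
Compute gcd(8139, 5128) = 1
1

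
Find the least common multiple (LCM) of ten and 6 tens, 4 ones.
Convert ten (English words) → 10 (decimal)
Convert 6 tens, 4 ones (place-value notation) → 6×10 + 4 = 64 (decimal)
Compute lcm(10, 64) = 320
320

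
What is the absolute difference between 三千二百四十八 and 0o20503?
Convert 三千二百四十八 (Chinese numeral) → 3×1000 + 2×100 + 4×10 + 8 = 3248 (decimal)
Convert 0o20503 (octal) → 2×4096 + 5×64 + 3 = 8515 (decimal)
Compute |3248 - 8515| = 5267
5267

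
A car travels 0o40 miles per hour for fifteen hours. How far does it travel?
Convert 0o40 (octal) → 4×8 = 32 (decimal)
Convert fifteen (English words) → 15 (decimal)
Compute 32 × 15 = 480
480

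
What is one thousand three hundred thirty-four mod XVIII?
Convert one thousand three hundred thirty-four (English words) → 1×1000 + 3×100 + 34 = 1334 (decimal)
Convert XVIII (Roman numeral) → 10 + 5 + 1 + 1 + 1 = 18 (decimal)
Compute 1334 mod 18 = 2
2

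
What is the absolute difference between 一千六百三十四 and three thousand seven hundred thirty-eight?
Convert 一千六百三十四 (Chinese numeral) → 1×1000 + 6×100 + 3×10 + 4 = 1634 (decimal)
Convert three thousand seven hundred thirty-eight (English words) → 3×1000 + 7×100 + 38 = 3738 (decimal)
Compute |1634 - 3738| = 2104
2104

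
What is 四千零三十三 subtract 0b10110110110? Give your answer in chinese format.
Convert 四千零三十三 (Chinese numeral) → 4×1000 + 3×10 + 3 = 4033 (decimal)
Convert 0b10110110110 (binary) → 1024 + 256 + 128 + 32 + 16 + 4 + 2 = 1462 (decimal)
Compute 4033 - 1462 = 2571
Convert 2571 (decimal) → 2571 = 2×1000 + 5×100 + 7×10 + 1 → 二千五百七十一 (Chinese numeral)
二千五百七十一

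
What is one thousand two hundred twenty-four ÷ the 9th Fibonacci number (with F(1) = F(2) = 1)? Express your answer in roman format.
Convert one thousand two hundred twenty-four (English words) → 1×1000 + 2×100 + 24 = 1224 (decimal)
Convert the 9th Fibonacci number (with F(1) = F(2) = 1) (Fibonacci index) → 1, 1, 2, 3, 5, 8, 13, 21, 34 → 34 (decimal)
Compute 1224 ÷ 34 = 36
Convert 36 (decimal) → 36 = 10 + 10 + 10 + 5 + 1 → XXXVI (Roman numeral)
XXXVI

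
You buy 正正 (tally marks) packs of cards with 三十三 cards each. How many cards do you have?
Convert 三十三 (Chinese numeral) → 3×10 + 3 = 33 (decimal)
Convert 正正 (tally marks) → 5 + 5 = 10 (decimal)
Compute 33 × 10 = 330
330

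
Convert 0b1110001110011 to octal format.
Convert 0b1110001110011 (binary) → 4096 + 2048 + 1024 + 64 + 32 + 16 + 2 + 1 = 7283 (decimal)
Convert 7283 (decimal) → 7283 = 1×4096 + 6×512 + 1×64 + 6×8 + 3 → 0o16163 (octal)
0o16163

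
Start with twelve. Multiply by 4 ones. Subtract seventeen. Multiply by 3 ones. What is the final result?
Convert twelve (English words) → 12 (decimal)
Start: 12
Convert 4 ones (place-value notation) → 4 (decimal)
12 × 4 = 48
Convert seventeen (English words) → 17 (decimal)
48 - 17 = 31
Convert 3 ones (place-value notation) → 3 (decimal)
31 × 3 = 93
93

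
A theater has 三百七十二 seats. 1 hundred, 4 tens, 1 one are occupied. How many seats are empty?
Convert 三百七十二 (Chinese numeral) → 3×100 + 7×10 + 2 = 372 (decimal)
Convert 1 hundred, 4 tens, 1 one (place-value notation) → 1×100 + 4×10 + 1 = 141 (decimal)
Compute 372 - 141 = 231
231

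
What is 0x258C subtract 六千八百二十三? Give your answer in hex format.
Convert 0x258C (hexadecimal) → 2×4096 + 5×256 + 8×16 + 12 = 9612 (decimal)
Convert 六千八百二十三 (Chinese numeral) → 6×1000 + 8×100 + 2×10 + 3 = 6823 (decimal)
Compute 9612 - 6823 = 2789
Convert 2789 (decimal) → 2789 = 10×256 + 14×16 + 5 → 0xAE5 (hexadecimal)
0xAE5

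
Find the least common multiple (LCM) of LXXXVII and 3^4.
Convert LXXXVII (Roman numeral) → 50 + 10 + 10 + 10 + 5 + 1 + 1 = 87 (decimal)
Convert 3^4 (power) → 81 (decimal)
Compute lcm(87, 81) = 2349
2349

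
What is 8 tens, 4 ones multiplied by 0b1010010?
Convert 8 tens, 4 ones (place-value notation) → 8×10 + 4 = 84 (decimal)
Convert 0b1010010 (binary) → 64 + 16 + 2 = 82 (decimal)
Compute 84 × 82 = 6888
6888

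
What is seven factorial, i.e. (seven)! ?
Convert seven (English words) → 7 (decimal)
Compute 7! = 5040
5040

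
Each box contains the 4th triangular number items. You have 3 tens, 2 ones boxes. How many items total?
Convert the 4th triangular number (triangular index) → 4×5/2 = 10 (decimal)
Convert 3 tens, 2 ones (place-value notation) → 3×10 + 2 = 32 (decimal)
Compute 10 × 32 = 320
320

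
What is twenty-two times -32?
Convert twenty-two (English words) → 22 (decimal)
Compute 22 × -32 = -704
-704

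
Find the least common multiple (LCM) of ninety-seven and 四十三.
Convert ninety-seven (English words) → 97 (decimal)
Convert 四十三 (Chinese numeral) → 4×10 + 3 = 43 (decimal)
Compute lcm(97, 43) = 4171
4171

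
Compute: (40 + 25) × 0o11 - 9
Convert 0o11 (octal) → 1×8 + 1 = 9 (decimal)
Expression in decimal: (40 + 25) × 9 - 9
Parentheses first: 40 + 25 = 65
Multiply: 65 × 9 = 585
Subtract: 585 - 9 = 576
576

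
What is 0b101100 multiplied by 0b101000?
Convert 0b101100 (binary) → 32 + 8 + 4 = 44 (decimal)
Convert 0b101000 (binary) → 32 + 8 = 40 (decimal)
Compute 44 × 40 = 1760
1760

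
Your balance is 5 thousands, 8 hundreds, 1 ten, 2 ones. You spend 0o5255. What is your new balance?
Convert 5 thousands, 8 hundreds, 1 ten, 2 ones (place-value notation) → 5×1000 + 8×100 + 1×10 + 2 = 5812 (decimal)
Convert 0o5255 (octal) → 5×512 + 2×64 + 5×8 + 5 = 2733 (decimal)
Compute 5812 - 2733 = 3079
3079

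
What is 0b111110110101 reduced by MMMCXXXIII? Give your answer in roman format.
Convert 0b111110110101 (binary) → 2048 + 1024 + 512 + 256 + 128 + 32 + 16 + 4 + 1 = 4021 (decimal)
Convert MMMCXXXIII (Roman numeral) → 1000 + 1000 + 1000 + 100 + 10 + 10 + 10 + 1 + 1 + 1 = 3133 (decimal)
Compute 4021 - 3133 = 888
Convert 888 (decimal) → 888 = 500 + 100 + 100 + 100 + 50 + 10 + 10 + 10 + 5 + 1 + 1 + 1 → DCCCLXXXVIII (Roman numeral)
DCCCLXXXVIII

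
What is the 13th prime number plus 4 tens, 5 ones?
The 13th prime number = 41
Convert 4 tens, 5 ones (place-value notation) → 4×10 + 5 = 45 (decimal)
Compute 41 + 45 = 86
86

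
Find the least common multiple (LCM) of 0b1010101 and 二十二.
Convert 0b1010101 (binary) → 64 + 16 + 4 + 1 = 85 (decimal)
Convert 二十二 (Chinese numeral) → 2×10 + 2 = 22 (decimal)
Compute lcm(85, 22) = 1870
1870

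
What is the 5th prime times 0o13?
Convert the 5th prime (prime index) → 11 (decimal)
Convert 0o13 (octal) → 1×8 + 3 = 11 (decimal)
Compute 11 × 11 = 121
121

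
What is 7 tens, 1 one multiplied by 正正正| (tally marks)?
Convert 7 tens, 1 one (place-value notation) → 7×10 + 1 = 71 (decimal)
Convert 正正正| (tally marks) → 5 + 5 + 5 + 1 = 16 (decimal)
Compute 71 × 16 = 1136
1136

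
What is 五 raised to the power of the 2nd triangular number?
Convert 五 (Chinese numeral) → 5 (decimal)
Convert the 2nd triangular number (triangular index) → 2×3/2 = 3 (decimal)
Compute 5 ^ 3 = 125
125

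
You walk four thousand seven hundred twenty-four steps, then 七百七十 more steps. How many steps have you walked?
Convert four thousand seven hundred twenty-four (English words) → 4×1000 + 7×100 + 24 = 4724 (decimal)
Convert 七百七十 (Chinese numeral) → 7×100 + 7×10 = 770 (decimal)
Compute 4724 + 770 = 5494
5494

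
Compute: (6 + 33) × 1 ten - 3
Convert 1 ten (place-value notation) → 1×10 = 10 (decimal)
Expression in decimal: (6 + 33) × 10 - 3
Parentheses first: 6 + 33 = 39
Multiply: 39 × 10 = 390
Subtract: 390 - 3 = 387
387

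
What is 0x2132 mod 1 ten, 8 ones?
Convert 0x2132 (hexadecimal) → 2×4096 + 1×256 + 3×16 + 2 = 8498 (decimal)
Convert 1 ten, 8 ones (place-value notation) → 1×10 + 8 = 18 (decimal)
Compute 8498 mod 18 = 2
2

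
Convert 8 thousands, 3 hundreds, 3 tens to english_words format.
Convert 8 thousands, 3 hundreds, 3 tens (place-value notation) → 8×1000 + 3×100 + 3×10 = 8330 (decimal)
Convert 8330 (decimal) → 8330 = 8×1000 + 3×100 + 30 → eight thousand three hundred thirty (English words)
eight thousand three hundred thirty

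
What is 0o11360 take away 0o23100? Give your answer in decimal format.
Convert 0o11360 (octal) → 1×4096 + 1×512 + 3×64 + 6×8 = 4848 (decimal)
Convert 0o23100 (octal) → 2×4096 + 3×512 + 1×64 = 9792 (decimal)
Compute 4848 - 9792 = -4944
-4944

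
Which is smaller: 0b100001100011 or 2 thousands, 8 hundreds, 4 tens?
Convert 0b100001100011 (binary) → 2048 + 64 + 32 + 2 + 1 = 2147 (decimal)
Convert 2 thousands, 8 hundreds, 4 tens (place-value notation) → 2×1000 + 8×100 + 4×10 = 2840 (decimal)
Compare 2147 vs 2840: smaller = 2147
2147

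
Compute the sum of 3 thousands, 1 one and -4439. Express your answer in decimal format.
Convert 3 thousands, 1 one (place-value notation) → 3×1000 + 1 = 3001 (decimal)
Compute 3001 + -4439 = -1438
-1438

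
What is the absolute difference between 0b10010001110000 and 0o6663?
Convert 0b10010001110000 (binary) → 8192 + 1024 + 64 + 32 + 16 = 9328 (decimal)
Convert 0o6663 (octal) → 6×512 + 6×64 + 6×8 + 3 = 3507 (decimal)
Compute |9328 - 3507| = 5821
5821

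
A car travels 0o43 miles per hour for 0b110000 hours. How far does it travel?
Convert 0o43 (octal) → 4×8 + 3 = 35 (decimal)
Convert 0b110000 (binary) → 32 + 16 = 48 (decimal)
Compute 35 × 48 = 1680
1680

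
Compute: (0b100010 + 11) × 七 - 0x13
Convert 0b100010 (binary) → 32 + 2 = 34 (decimal)
Convert 七 (Chinese numeral) → 7 (decimal)
Convert 0x13 (hexadecimal) → 1×16 + 3 = 19 (decimal)
Expression in decimal: (34 + 11) × 7 - 19
Parentheses first: 34 + 11 = 45
Multiply: 45 × 7 = 315
Subtract: 315 - 19 = 296
296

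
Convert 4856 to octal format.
Convert 4856 (decimal) → 4856 = 1×4096 + 1×512 + 3×64 + 7×8 → 0o11370 (octal)
0o11370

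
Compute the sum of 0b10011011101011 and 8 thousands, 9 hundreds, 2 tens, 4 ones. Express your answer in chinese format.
Convert 0b10011011101011 (binary) → 8192 + 1024 + 512 + 128 + 64 + 32 + 8 + 2 + 1 = 9963 (decimal)
Convert 8 thousands, 9 hundreds, 2 tens, 4 ones (place-value notation) → 8×1000 + 9×100 + 2×10 + 4 = 8924 (decimal)
Compute 9963 + 8924 = 18887
Convert 18887 (decimal) → 18887 = 1×10000 + 8×1000 + 8×100 + 8×10 + 7 → 一万八千八百八十七 (Chinese numeral)
一万八千八百八十七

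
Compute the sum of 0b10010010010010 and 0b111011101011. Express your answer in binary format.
Convert 0b10010010010010 (binary) → 8192 + 1024 + 128 + 16 + 2 = 9362 (decimal)
Convert 0b111011101011 (binary) → 2048 + 1024 + 512 + 128 + 64 + 32 + 8 + 2 + 1 = 3819 (decimal)
Compute 9362 + 3819 = 13181
Convert 13181 (decimal) → 13181 = 8192 + 4096 + 512 + 256 + 64 + 32 + 16 + 8 + 4 + 1 → 0b11001101111101 (binary)
0b11001101111101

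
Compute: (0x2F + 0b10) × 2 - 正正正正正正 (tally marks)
Convert 0x2F (hexadecimal) → 2×16 + 15 = 47 (decimal)
Convert 0b10 (binary) → 2 (decimal)
Convert 正正正正正正 (tally marks) → 5 + 5 + 5 + 5 + 5 + 5 = 30 (decimal)
Expression in decimal: (47 + 2) × 2 - 30
Parentheses first: 47 + 2 = 49
Multiply: 49 × 2 = 98
Subtract: 98 - 30 = 68
68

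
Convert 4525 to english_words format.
Convert 4525 (decimal) → 4525 = 4×1000 + 5×100 + 25 → four thousand five hundred twenty-five (English words)
four thousand five hundred twenty-five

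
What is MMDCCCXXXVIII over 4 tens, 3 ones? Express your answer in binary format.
Convert MMDCCCXXXVIII (Roman numeral) → 1000 + 1000 + 500 + 100 + 100 + 100 + 10 + 10 + 10 + 5 + 1 + 1 + 1 = 2838 (decimal)
Convert 4 tens, 3 ones (place-value notation) → 4×10 + 3 = 43 (decimal)
Compute 2838 ÷ 43 = 66
Convert 66 (decimal) → 66 = 64 + 2 → 0b1000010 (binary)
0b1000010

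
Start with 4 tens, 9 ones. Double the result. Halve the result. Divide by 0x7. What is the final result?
Convert 4 tens, 9 ones (place-value notation) → 4×10 + 9 = 49 (decimal)
Start: 49
49 × 2 = 98
98 ÷ 2 = 49
Convert 0x7 (hexadecimal) → 7 (decimal)
49 ÷ 7 = 7
7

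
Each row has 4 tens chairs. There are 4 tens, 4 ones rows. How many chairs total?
Convert 4 tens (place-value notation) → 4×10 = 40 (decimal)
Convert 4 tens, 4 ones (place-value notation) → 4×10 + 4 = 44 (decimal)
Compute 40 × 44 = 1760
1760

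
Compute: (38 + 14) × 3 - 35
Parentheses first: 38 + 14 = 52
Multiply: 52 × 3 = 156
Subtract: 156 - 35 = 121
121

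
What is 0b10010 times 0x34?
Convert 0b10010 (binary) → 16 + 2 = 18 (decimal)
Convert 0x34 (hexadecimal) → 3×16 + 4 = 52 (decimal)
Compute 18 × 52 = 936
936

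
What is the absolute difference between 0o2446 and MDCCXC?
Convert 0o2446 (octal) → 2×512 + 4×64 + 4×8 + 6 = 1318 (decimal)
Convert MDCCXC (Roman numeral) → 1000 + 500 + 100 + 100 + 90 = 1790 (decimal)
Compute |1318 - 1790| = 472
472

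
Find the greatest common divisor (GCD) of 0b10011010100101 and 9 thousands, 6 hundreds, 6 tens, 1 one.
Convert 0b10011010100101 (binary) → 8192 + 1024 + 512 + 128 + 32 + 4 + 1 = 9893 (decimal)
Convert 9 thousands, 6 hundreds, 6 tens, 1 one (place-value notation) → 9×1000 + 6×100 + 6×10 + 1 = 9661 (decimal)
Compute gcd(9893, 9661) = 1
1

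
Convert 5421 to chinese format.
Convert 5421 (decimal) → 5421 = 5×1000 + 4×100 + 2×10 + 1 → 五千四百二十一 (Chinese numeral)
五千四百二十一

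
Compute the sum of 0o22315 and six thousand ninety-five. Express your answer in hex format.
Convert 0o22315 (octal) → 2×4096 + 2×512 + 3×64 + 1×8 + 5 = 9421 (decimal)
Convert six thousand ninety-five (English words) → 6×1000 + 95 = 6095 (decimal)
Compute 9421 + 6095 = 15516
Convert 15516 (decimal) → 15516 = 3×4096 + 12×256 + 9×16 + 12 → 0x3C9C (hexadecimal)
0x3C9C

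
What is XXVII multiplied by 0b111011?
Convert XXVII (Roman numeral) → 10 + 10 + 5 + 1 + 1 = 27 (decimal)
Convert 0b111011 (binary) → 32 + 16 + 8 + 2 + 1 = 59 (decimal)
Compute 27 × 59 = 1593
1593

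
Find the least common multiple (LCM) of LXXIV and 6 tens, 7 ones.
Convert LXXIV (Roman numeral) → 50 + 10 + 10 + 4 = 74 (decimal)
Convert 6 tens, 7 ones (place-value notation) → 6×10 + 7 = 67 (decimal)
Compute lcm(74, 67) = 4958
4958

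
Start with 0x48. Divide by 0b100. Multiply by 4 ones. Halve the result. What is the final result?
Convert 0x48 (hexadecimal) → 4×16 + 8 = 72 (decimal)
Start: 72
Convert 0b100 (binary) → 4 (decimal)
72 ÷ 4 = 18
Convert 4 ones (place-value notation) → 4 (decimal)
18 × 4 = 72
72 ÷ 2 = 36
36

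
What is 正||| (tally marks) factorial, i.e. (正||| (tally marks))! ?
Convert 正||| (tally marks) → 5 + 3 = 8 (decimal)
Compute 8! = 40320
40320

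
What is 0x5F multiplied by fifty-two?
Convert 0x5F (hexadecimal) → 5×16 + 15 = 95 (decimal)
Convert fifty-two (English words) → 52 (decimal)
Compute 95 × 52 = 4940
4940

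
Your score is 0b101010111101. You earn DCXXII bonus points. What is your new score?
Convert 0b101010111101 (binary) → 2048 + 512 + 128 + 32 + 16 + 8 + 4 + 1 = 2749 (decimal)
Convert DCXXII (Roman numeral) → 500 + 100 + 10 + 10 + 1 + 1 = 622 (decimal)
Compute 2749 + 622 = 3371
3371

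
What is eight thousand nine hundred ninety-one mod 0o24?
Convert eight thousand nine hundred ninety-one (English words) → 8×1000 + 9×100 + 91 = 8991 (decimal)
Convert 0o24 (octal) → 2×8 + 4 = 20 (decimal)
Compute 8991 mod 20 = 11
11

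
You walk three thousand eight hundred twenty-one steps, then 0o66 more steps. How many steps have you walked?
Convert three thousand eight hundred twenty-one (English words) → 3×1000 + 8×100 + 21 = 3821 (decimal)
Convert 0o66 (octal) → 6×8 + 6 = 54 (decimal)
Compute 3821 + 54 = 3875
3875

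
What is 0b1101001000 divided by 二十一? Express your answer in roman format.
Convert 0b1101001000 (binary) → 512 + 256 + 64 + 8 = 840 (decimal)
Convert 二十一 (Chinese numeral) → 2×10 + 1 = 21 (decimal)
Compute 840 ÷ 21 = 40
Convert 40 (decimal) → XL (Roman numeral)
XL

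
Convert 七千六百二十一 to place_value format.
Convert 七千六百二十一 (Chinese numeral) → 7×1000 + 6×100 + 2×10 + 1 = 7621 (decimal)
Convert 7621 (decimal) → 7621 = 7×1000 + 6×100 + 2×10 + 1 → 7 thousands, 6 hundreds, 2 tens, 1 one (place-value notation)
7 thousands, 6 hundreds, 2 tens, 1 one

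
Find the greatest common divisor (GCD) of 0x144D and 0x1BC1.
Convert 0x144D (hexadecimal) → 1×4096 + 4×256 + 4×16 + 13 = 5197 (decimal)
Convert 0x1BC1 (hexadecimal) → 1×4096 + 11×256 + 12×16 + 1 = 7105 (decimal)
Compute gcd(5197, 7105) = 1
1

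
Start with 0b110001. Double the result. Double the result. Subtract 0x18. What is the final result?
Convert 0b110001 (binary) → 32 + 16 + 1 = 49 (decimal)
Start: 49
49 × 2 = 98
98 × 2 = 196
Convert 0x18 (hexadecimal) → 1×16 + 8 = 24 (decimal)
196 - 24 = 172
172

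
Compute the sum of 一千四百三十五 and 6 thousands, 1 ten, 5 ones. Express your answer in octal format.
Convert 一千四百三十五 (Chinese numeral) → 1×1000 + 4×100 + 3×10 + 5 = 1435 (decimal)
Convert 6 thousands, 1 ten, 5 ones (place-value notation) → 6×1000 + 1×10 + 5 = 6015 (decimal)
Compute 1435 + 6015 = 7450
Convert 7450 (decimal) → 7450 = 1×4096 + 6×512 + 4×64 + 3×8 + 2 → 0o16432 (octal)
0o16432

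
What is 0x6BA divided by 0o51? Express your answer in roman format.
Convert 0x6BA (hexadecimal) → 6×256 + 11×16 + 10 = 1722 (decimal)
Convert 0o51 (octal) → 5×8 + 1 = 41 (decimal)
Compute 1722 ÷ 41 = 42
Convert 42 (decimal) → 42 = 40 + 1 + 1 → XLII (Roman numeral)
XLII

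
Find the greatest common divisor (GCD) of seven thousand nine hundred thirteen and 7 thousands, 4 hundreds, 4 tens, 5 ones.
Convert seven thousand nine hundred thirteen (English words) → 7×1000 + 9×100 + 13 = 7913 (decimal)
Convert 7 thousands, 4 hundreds, 4 tens, 5 ones (place-value notation) → 7×1000 + 4×100 + 4×10 + 5 = 7445 (decimal)
Compute gcd(7913, 7445) = 1
1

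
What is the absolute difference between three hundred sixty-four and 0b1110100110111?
Convert three hundred sixty-four (English words) → 3×100 + 64 = 364 (decimal)
Convert 0b1110100110111 (binary) → 4096 + 2048 + 1024 + 256 + 32 + 16 + 4 + 2 + 1 = 7479 (decimal)
Compute |364 - 7479| = 7115
7115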